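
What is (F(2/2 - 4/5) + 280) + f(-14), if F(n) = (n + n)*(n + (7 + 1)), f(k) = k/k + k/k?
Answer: 7132/25 ≈ 285.28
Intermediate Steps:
f(k) = 2 (f(k) = 1 + 1 = 2)
F(n) = 2*n*(8 + n) (F(n) = (2*n)*(n + 8) = (2*n)*(8 + n) = 2*n*(8 + n))
(F(2/2 - 4/5) + 280) + f(-14) = (2*(2/2 - 4/5)*(8 + (2/2 - 4/5)) + 280) + 2 = (2*(2*(½) - 4*⅕)*(8 + (2*(½) - 4*⅕)) + 280) + 2 = (2*(1 - ⅘)*(8 + (1 - ⅘)) + 280) + 2 = (2*(⅕)*(8 + ⅕) + 280) + 2 = (2*(⅕)*(41/5) + 280) + 2 = (82/25 + 280) + 2 = 7082/25 + 2 = 7132/25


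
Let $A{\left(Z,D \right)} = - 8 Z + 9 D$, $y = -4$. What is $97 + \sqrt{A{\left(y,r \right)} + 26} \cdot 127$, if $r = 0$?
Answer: $97 + 127 \sqrt{58} \approx 1064.2$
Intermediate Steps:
$97 + \sqrt{A{\left(y,r \right)} + 26} \cdot 127 = 97 + \sqrt{\left(\left(-8\right) \left(-4\right) + 9 \cdot 0\right) + 26} \cdot 127 = 97 + \sqrt{\left(32 + 0\right) + 26} \cdot 127 = 97 + \sqrt{32 + 26} \cdot 127 = 97 + \sqrt{58} \cdot 127 = 97 + 127 \sqrt{58}$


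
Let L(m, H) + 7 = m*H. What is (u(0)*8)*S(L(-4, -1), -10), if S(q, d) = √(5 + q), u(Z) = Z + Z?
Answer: 0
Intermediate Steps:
L(m, H) = -7 + H*m (L(m, H) = -7 + m*H = -7 + H*m)
u(Z) = 2*Z
(u(0)*8)*S(L(-4, -1), -10) = ((2*0)*8)*√(5 + (-7 - 1*(-4))) = (0*8)*√(5 + (-7 + 4)) = 0*√(5 - 3) = 0*√2 = 0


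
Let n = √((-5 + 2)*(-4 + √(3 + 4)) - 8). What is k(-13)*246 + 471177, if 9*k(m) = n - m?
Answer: 1414597/3 + 82*√(4 - 3*√7)/3 ≈ 4.7153e+5 + 54.236*I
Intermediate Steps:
n = √(4 - 3*√7) (n = √(-3*(-4 + √7) - 8) = √((12 - 3*√7) - 8) = √(4 - 3*√7) ≈ 1.9843*I)
k(m) = -m/9 + √(4 - 3*√7)/9 (k(m) = (√(4 - 3*√7) - m)/9 = -m/9 + √(4 - 3*√7)/9)
k(-13)*246 + 471177 = (-⅑*(-13) + √(4 - 3*√7)/9)*246 + 471177 = (13/9 + √(4 - 3*√7)/9)*246 + 471177 = (1066/3 + 82*√(4 - 3*√7)/3) + 471177 = 1414597/3 + 82*√(4 - 3*√7)/3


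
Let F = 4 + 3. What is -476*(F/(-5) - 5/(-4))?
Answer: 357/5 ≈ 71.400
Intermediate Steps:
F = 7
-476*(F/(-5) - 5/(-4)) = -476*(7/(-5) - 5/(-4)) = -476*(7*(-1/5) - 5*(-1/4)) = -476*(-7/5 + 5/4) = -476*(-3/20) = 357/5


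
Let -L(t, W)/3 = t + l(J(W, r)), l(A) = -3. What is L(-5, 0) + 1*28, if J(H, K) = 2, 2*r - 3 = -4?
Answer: 52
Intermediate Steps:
r = -½ (r = 3/2 + (½)*(-4) = 3/2 - 2 = -½ ≈ -0.50000)
L(t, W) = 9 - 3*t (L(t, W) = -3*(t - 3) = -3*(-3 + t) = 9 - 3*t)
L(-5, 0) + 1*28 = (9 - 3*(-5)) + 1*28 = (9 + 15) + 28 = 24 + 28 = 52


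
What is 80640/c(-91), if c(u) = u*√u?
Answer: 11520*I*√91/1183 ≈ 92.894*I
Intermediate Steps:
c(u) = u^(3/2)
80640/c(-91) = 80640/((-91)^(3/2)) = 80640/((-91*I*√91)) = 80640*(I*√91/8281) = 11520*I*√91/1183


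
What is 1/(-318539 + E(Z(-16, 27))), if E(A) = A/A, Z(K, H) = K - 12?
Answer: -1/318538 ≈ -3.1393e-6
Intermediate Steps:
Z(K, H) = -12 + K
E(A) = 1
1/(-318539 + E(Z(-16, 27))) = 1/(-318539 + 1) = 1/(-318538) = -1/318538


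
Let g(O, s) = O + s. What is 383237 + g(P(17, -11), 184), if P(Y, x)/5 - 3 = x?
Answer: 383381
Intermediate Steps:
P(Y, x) = 15 + 5*x
383237 + g(P(17, -11), 184) = 383237 + ((15 + 5*(-11)) + 184) = 383237 + ((15 - 55) + 184) = 383237 + (-40 + 184) = 383237 + 144 = 383381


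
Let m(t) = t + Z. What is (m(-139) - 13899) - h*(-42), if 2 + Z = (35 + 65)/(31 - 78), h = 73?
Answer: -515878/47 ≈ -10976.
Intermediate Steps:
Z = -194/47 (Z = -2 + (35 + 65)/(31 - 78) = -2 + 100/(-47) = -2 + 100*(-1/47) = -2 - 100/47 = -194/47 ≈ -4.1277)
m(t) = -194/47 + t (m(t) = t - 194/47 = -194/47 + t)
(m(-139) - 13899) - h*(-42) = ((-194/47 - 139) - 13899) - 73*(-42) = (-6727/47 - 13899) - 1*(-3066) = -659980/47 + 3066 = -515878/47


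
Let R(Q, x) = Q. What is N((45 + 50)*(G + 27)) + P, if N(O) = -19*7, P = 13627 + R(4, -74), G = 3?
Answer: 13498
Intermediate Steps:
P = 13631 (P = 13627 + 4 = 13631)
N(O) = -133
N((45 + 50)*(G + 27)) + P = -133 + 13631 = 13498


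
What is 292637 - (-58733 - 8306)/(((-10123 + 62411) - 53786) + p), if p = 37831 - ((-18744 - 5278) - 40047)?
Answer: 29381407113/100402 ≈ 2.9264e+5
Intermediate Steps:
p = 101900 (p = 37831 - (-24022 - 40047) = 37831 - 1*(-64069) = 37831 + 64069 = 101900)
292637 - (-58733 - 8306)/(((-10123 + 62411) - 53786) + p) = 292637 - (-58733 - 8306)/(((-10123 + 62411) - 53786) + 101900) = 292637 - (-67039)/((52288 - 53786) + 101900) = 292637 - (-67039)/(-1498 + 101900) = 292637 - (-67039)/100402 = 292637 - 1*(-67039/100402) = 292637 + 67039/100402 = 29381407113/100402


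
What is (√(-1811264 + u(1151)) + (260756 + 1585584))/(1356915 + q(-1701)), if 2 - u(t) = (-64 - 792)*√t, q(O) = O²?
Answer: 461585/1062579 + √(-1811262 + 856*√1151)/4250316 ≈ 0.4344 + 0.00031409*I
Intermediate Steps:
u(t) = 2 + 856*√t (u(t) = 2 - (-64 - 792)*√t = 2 - (-856)*√t = 2 + 856*√t)
(√(-1811264 + u(1151)) + (260756 + 1585584))/(1356915 + q(-1701)) = (√(-1811264 + (2 + 856*√1151)) + (260756 + 1585584))/(1356915 + (-1701)²) = (√(-1811262 + 856*√1151) + 1846340)/(1356915 + 2893401) = (1846340 + √(-1811262 + 856*√1151))/4250316 = (1846340 + √(-1811262 + 856*√1151))*(1/4250316) = 461585/1062579 + √(-1811262 + 856*√1151)/4250316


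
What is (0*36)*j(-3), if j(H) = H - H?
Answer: 0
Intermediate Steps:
j(H) = 0
(0*36)*j(-3) = (0*36)*0 = 0*0 = 0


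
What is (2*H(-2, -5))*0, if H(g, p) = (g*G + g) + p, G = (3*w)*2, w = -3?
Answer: 0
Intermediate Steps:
G = -18 (G = (3*(-3))*2 = -9*2 = -18)
H(g, p) = p - 17*g (H(g, p) = (g*(-18) + g) + p = (-18*g + g) + p = -17*g + p = p - 17*g)
(2*H(-2, -5))*0 = (2*(-5 - 17*(-2)))*0 = (2*(-5 + 34))*0 = (2*29)*0 = 58*0 = 0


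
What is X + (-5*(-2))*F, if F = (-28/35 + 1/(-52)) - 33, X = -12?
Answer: -9105/26 ≈ -350.19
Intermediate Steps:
F = -8793/260 (F = (-28*1/35 - 1/52) - 33 = (-4/5 - 1/52) - 33 = -213/260 - 33 = -8793/260 ≈ -33.819)
X + (-5*(-2))*F = -12 - 5*(-2)*(-8793/260) = -12 + 10*(-8793/260) = -12 - 8793/26 = -9105/26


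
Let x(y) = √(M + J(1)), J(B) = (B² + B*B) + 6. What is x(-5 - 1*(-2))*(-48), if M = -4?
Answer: -96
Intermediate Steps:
J(B) = 6 + 2*B² (J(B) = (B² + B²) + 6 = 2*B² + 6 = 6 + 2*B²)
x(y) = 2 (x(y) = √(-4 + (6 + 2*1²)) = √(-4 + (6 + 2*1)) = √(-4 + (6 + 2)) = √(-4 + 8) = √4 = 2)
x(-5 - 1*(-2))*(-48) = 2*(-48) = -96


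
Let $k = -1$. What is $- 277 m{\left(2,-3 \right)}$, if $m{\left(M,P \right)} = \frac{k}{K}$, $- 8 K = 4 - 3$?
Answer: $-2216$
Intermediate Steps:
$K = - \frac{1}{8}$ ($K = - \frac{4 - 3}{8} = \left(- \frac{1}{8}\right) 1 = - \frac{1}{8} \approx -0.125$)
$m{\left(M,P \right)} = 8$ ($m{\left(M,P \right)} = - \frac{1}{- \frac{1}{8}} = \left(-1\right) \left(-8\right) = 8$)
$- 277 m{\left(2,-3 \right)} = \left(-277\right) 8 = -2216$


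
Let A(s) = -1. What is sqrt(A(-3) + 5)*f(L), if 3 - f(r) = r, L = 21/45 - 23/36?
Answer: 571/90 ≈ 6.3444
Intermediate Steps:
L = -31/180 (L = 21*(1/45) - 23*1/36 = 7/15 - 23/36 = -31/180 ≈ -0.17222)
f(r) = 3 - r
sqrt(A(-3) + 5)*f(L) = sqrt(-1 + 5)*(3 - 1*(-31/180)) = sqrt(4)*(3 + 31/180) = 2*(571/180) = 571/90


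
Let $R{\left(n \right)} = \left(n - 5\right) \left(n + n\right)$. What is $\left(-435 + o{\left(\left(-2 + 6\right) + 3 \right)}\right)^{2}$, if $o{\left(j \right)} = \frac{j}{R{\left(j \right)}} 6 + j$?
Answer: $\frac{727609}{4} \approx 1.819 \cdot 10^{5}$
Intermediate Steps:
$R{\left(n \right)} = 2 n \left(-5 + n\right)$ ($R{\left(n \right)} = \left(-5 + n\right) 2 n = 2 n \left(-5 + n\right)$)
$o{\left(j \right)} = j + \frac{3}{-5 + j}$ ($o{\left(j \right)} = \frac{j}{2 j \left(-5 + j\right)} 6 + j = j \frac{1}{2 j \left(-5 + j\right)} 6 + j = \frac{1}{2 \left(-5 + j\right)} 6 + j = \frac{3}{-5 + j} + j = j + \frac{3}{-5 + j}$)
$\left(-435 + o{\left(\left(-2 + 6\right) + 3 \right)}\right)^{2} = \left(-435 + \frac{3 + \left(\left(-2 + 6\right) + 3\right) \left(-5 + \left(\left(-2 + 6\right) + 3\right)\right)}{-5 + \left(\left(-2 + 6\right) + 3\right)}\right)^{2} = \left(-435 + \frac{3 + \left(4 + 3\right) \left(-5 + \left(4 + 3\right)\right)}{-5 + \left(4 + 3\right)}\right)^{2} = \left(-435 + \frac{3 + 7 \left(-5 + 7\right)}{-5 + 7}\right)^{2} = \left(-435 + \frac{3 + 7 \cdot 2}{2}\right)^{2} = \left(-435 + \frac{3 + 14}{2}\right)^{2} = \left(-435 + \frac{1}{2} \cdot 17\right)^{2} = \left(-435 + \frac{17}{2}\right)^{2} = \left(- \frac{853}{2}\right)^{2} = \frac{727609}{4}$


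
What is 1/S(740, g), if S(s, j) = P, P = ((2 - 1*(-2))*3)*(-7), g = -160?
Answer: -1/84 ≈ -0.011905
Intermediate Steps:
P = -84 (P = ((2 + 2)*3)*(-7) = (4*3)*(-7) = 12*(-7) = -84)
S(s, j) = -84
1/S(740, g) = 1/(-84) = -1/84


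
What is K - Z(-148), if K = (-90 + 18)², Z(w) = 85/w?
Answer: 767317/148 ≈ 5184.6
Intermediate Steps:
K = 5184 (K = (-72)² = 5184)
K - Z(-148) = 5184 - 85/(-148) = 5184 - 85*(-1)/148 = 5184 - 1*(-85/148) = 5184 + 85/148 = 767317/148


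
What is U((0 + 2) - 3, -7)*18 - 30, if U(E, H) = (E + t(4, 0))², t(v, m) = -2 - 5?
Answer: 1122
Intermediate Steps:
t(v, m) = -7
U(E, H) = (-7 + E)² (U(E, H) = (E - 7)² = (-7 + E)²)
U((0 + 2) - 3, -7)*18 - 30 = (-7 + ((0 + 2) - 3))²*18 - 30 = (-7 + (2 - 3))²*18 - 30 = (-7 - 1)²*18 - 30 = (-8)²*18 - 30 = 64*18 - 30 = 1152 - 30 = 1122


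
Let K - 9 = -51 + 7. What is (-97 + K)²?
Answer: 17424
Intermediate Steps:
K = -35 (K = 9 + (-51 + 7) = 9 - 44 = -35)
(-97 + K)² = (-97 - 35)² = (-132)² = 17424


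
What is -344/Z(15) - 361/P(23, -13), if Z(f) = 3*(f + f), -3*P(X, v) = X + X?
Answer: 40823/2070 ≈ 19.721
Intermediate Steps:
P(X, v) = -2*X/3 (P(X, v) = -(X + X)/3 = -2*X/3)
Z(f) = 6*f (Z(f) = 3*(2*f) = 6*f)
-344/Z(15) - 361/P(23, -13) = -344/(6*15) - 361/((-2/3*23)) = -344/90 - 361/(-46/3) = -344*1/90 - 361*(-3/46) = -172/45 + 1083/46 = 40823/2070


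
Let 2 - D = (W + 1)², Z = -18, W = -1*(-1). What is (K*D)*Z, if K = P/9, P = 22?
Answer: 88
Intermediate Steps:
W = 1
D = -2 (D = 2 - (1 + 1)² = 2 - 1*2² = 2 - 1*4 = 2 - 4 = -2)
K = 22/9 ≈ 2.4444
(K*D)*Z = ((22/9)*(-2))*(-18) = -44/9*(-18) = 88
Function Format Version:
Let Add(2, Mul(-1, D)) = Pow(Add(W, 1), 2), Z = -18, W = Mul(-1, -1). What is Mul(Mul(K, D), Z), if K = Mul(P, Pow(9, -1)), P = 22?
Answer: 88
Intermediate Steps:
W = 1
D = -2 (D = Add(2, Mul(-1, Pow(Add(1, 1), 2))) = Add(2, Mul(-1, Pow(2, 2))) = Add(2, Mul(-1, 4)) = Add(2, -4) = -2)
K = Rational(22, 9) (K = Mul(22, Pow(9, -1)) = Mul(22, Rational(1, 9)) = Rational(22, 9) ≈ 2.4444)
Mul(Mul(K, D), Z) = Mul(Mul(Rational(22, 9), -2), -18) = Mul(Rational(-44, 9), -18) = 88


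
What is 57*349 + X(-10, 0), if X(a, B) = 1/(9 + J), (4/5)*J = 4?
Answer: 278503/14 ≈ 19893.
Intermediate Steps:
J = 5 (J = (5/4)*4 = 5)
X(a, B) = 1/14 (X(a, B) = 1/(9 + 5) = 1/14)
57*349 + X(-10, 0) = 57*349 + 1/14 = 19893 + 1/14 = 278503/14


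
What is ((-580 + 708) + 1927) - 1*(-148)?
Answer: 2203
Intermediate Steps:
((-580 + 708) + 1927) - 1*(-148) = (128 + 1927) + 148 = 2055 + 148 = 2203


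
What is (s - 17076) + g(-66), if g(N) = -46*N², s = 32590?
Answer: -184862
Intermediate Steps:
(s - 17076) + g(-66) = (32590 - 17076) - 46*(-66)² = 15514 - 46*4356 = 15514 - 200376 = -184862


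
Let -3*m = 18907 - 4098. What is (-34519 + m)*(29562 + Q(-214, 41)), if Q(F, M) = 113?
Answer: -3512511050/3 ≈ -1.1708e+9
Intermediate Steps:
m = -14809/3 (m = -(18907 - 4098)/3 = -1/3*14809 = -14809/3 ≈ -4936.3)
(-34519 + m)*(29562 + Q(-214, 41)) = (-34519 - 14809/3)*(29562 + 113) = -118366/3*29675 = -3512511050/3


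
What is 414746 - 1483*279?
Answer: 989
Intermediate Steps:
414746 - 1483*279 = 414746 - 1*413757 = 414746 - 413757 = 989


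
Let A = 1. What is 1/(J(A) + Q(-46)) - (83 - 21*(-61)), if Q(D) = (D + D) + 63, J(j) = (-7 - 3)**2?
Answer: -96843/71 ≈ -1364.0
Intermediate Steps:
J(j) = 100 (J(j) = (-10)**2 = 100)
Q(D) = 63 + 2*D (Q(D) = 2*D + 63 = 63 + 2*D)
1/(J(A) + Q(-46)) - (83 - 21*(-61)) = 1/(100 + (63 + 2*(-46))) - (83 - 21*(-61)) = 1/(100 + (63 - 92)) - (83 + 1281) = 1/(100 - 29) - 1*1364 = 1/71 - 1364 = -96843/71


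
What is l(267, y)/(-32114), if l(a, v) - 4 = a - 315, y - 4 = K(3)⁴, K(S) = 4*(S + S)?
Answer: 22/16057 ≈ 0.0013701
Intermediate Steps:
K(S) = 8*S (K(S) = 4*(2*S) = 8*S)
y = 331780 (y = 4 + (8*3)⁴ = 4 + 24⁴ = 4 + 331776 = 331780)
l(a, v) = -311 + a (l(a, v) = 4 + (a - 315) = 4 + (-315 + a) = -311 + a)
l(267, y)/(-32114) = (-311 + 267)/(-32114) = -44*(-1/32114) = 22/16057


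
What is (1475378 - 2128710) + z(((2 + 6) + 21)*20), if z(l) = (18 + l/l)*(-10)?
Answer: -653522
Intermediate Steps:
z(l) = -190 (z(l) = (18 + 1)*(-10) = 19*(-10) = -190)
(1475378 - 2128710) + z(((2 + 6) + 21)*20) = (1475378 - 2128710) - 190 = -653332 - 190 = -653522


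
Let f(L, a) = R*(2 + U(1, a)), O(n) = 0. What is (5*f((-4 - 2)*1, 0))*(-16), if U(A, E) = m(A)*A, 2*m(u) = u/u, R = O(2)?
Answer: 0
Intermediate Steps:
R = 0
m(u) = ½ (m(u) = (u/u)/2 = (½)*1 = ½)
U(A, E) = A/2
f(L, a) = 0 (f(L, a) = 0*(2 + (½)*1) = 0*(2 + ½) = 0*(5/2) = 0)
(5*f((-4 - 2)*1, 0))*(-16) = (5*0)*(-16) = 0*(-16) = 0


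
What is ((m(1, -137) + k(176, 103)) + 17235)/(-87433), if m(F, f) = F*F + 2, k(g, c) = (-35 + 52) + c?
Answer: -17358/87433 ≈ -0.19853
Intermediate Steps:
k(g, c) = 17 + c
m(F, f) = 2 + F**2 (m(F, f) = F**2 + 2 = 2 + F**2)
((m(1, -137) + k(176, 103)) + 17235)/(-87433) = (((2 + 1**2) + (17 + 103)) + 17235)/(-87433) = (((2 + 1) + 120) + 17235)*(-1/87433) = ((3 + 120) + 17235)*(-1/87433) = (123 + 17235)*(-1/87433) = 17358*(-1/87433) = -17358/87433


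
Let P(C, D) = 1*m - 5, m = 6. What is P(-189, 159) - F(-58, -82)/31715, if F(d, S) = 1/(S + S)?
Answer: 5201261/5201260 ≈ 1.0000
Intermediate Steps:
F(d, S) = 1/(2*S)
P(C, D) = 1 (P(C, D) = 1*6 - 5 = 6 - 5 = 1)
P(-189, 159) - F(-58, -82)/31715 = 1 - (1/2)/(-82)/31715 = 1 - (1/2)*(-1/82)/31715 = 1 - (-1)/(164*31715) = 1 - 1*(-1/5201260) = 1 + 1/5201260 = 5201261/5201260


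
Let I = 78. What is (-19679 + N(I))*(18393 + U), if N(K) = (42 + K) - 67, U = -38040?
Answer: 385592022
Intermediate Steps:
N(K) = -25 + K
(-19679 + N(I))*(18393 + U) = (-19679 + (-25 + 78))*(18393 - 38040) = (-19679 + 53)*(-19647) = -19626*(-19647) = 385592022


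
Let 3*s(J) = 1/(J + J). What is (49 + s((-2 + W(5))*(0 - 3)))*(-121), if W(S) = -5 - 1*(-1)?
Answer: -640453/108 ≈ -5930.1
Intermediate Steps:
W(S) = -4 (W(S) = -5 + 1 = -4)
s(J) = 1/(6*J) (s(J) = 1/(3*(J + J)) = 1/(3*((2*J))) = (1/(2*J))/3 = 1/(6*J))
(49 + s((-2 + W(5))*(0 - 3)))*(-121) = (49 + 1/(6*(((-2 - 4)*(0 - 3)))))*(-121) = (49 + 1/(6*((-6*(-3)))))*(-121) = (49 + (1/6)/18)*(-121) = (49 + (1/6)*(1/18))*(-121) = (49 + 1/108)*(-121) = (5293/108)*(-121) = -640453/108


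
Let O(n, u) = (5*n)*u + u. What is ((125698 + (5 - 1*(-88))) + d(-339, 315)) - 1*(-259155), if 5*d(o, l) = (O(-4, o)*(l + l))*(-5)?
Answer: -3672884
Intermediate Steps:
O(n, u) = u + 5*n*u (O(n, u) = 5*n*u + u = u + 5*n*u)
d(o, l) = 38*l*o (d(o, l) = (((o*(1 + 5*(-4)))*(l + l))*(-5))/5 = (((o*(1 - 20))*(2*l))*(-5))/5 = (((o*(-19))*(2*l))*(-5))/5 = (((-19*o)*(2*l))*(-5))/5 = (-38*l*o*(-5))/5 = (190*l*o)/5 = 38*l*o)
((125698 + (5 - 1*(-88))) + d(-339, 315)) - 1*(-259155) = ((125698 + (5 - 1*(-88))) + 38*315*(-339)) - 1*(-259155) = ((125698 + (5 + 88)) - 4057830) + 259155 = ((125698 + 93) - 4057830) + 259155 = (125791 - 4057830) + 259155 = -3932039 + 259155 = -3672884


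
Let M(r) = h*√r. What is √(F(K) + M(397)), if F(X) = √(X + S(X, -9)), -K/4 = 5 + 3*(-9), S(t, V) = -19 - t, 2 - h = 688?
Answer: √(-686*√397 + I*√19) ≈ 0.0186 + 116.91*I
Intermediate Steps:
h = -686 (h = 2 - 1*688 = 2 - 688 = -686)
M(r) = -686*√r
K = 88 (K = -4*(5 + 3*(-9)) = -4*(5 - 27) = -4*(-22) = 88)
F(X) = I*√19 (F(X) = √(X + (-19 - X)) = √(-19) = I*√19)
√(F(K) + M(397)) = √(I*√19 - 686*√397) = √(-686*√397 + I*√19)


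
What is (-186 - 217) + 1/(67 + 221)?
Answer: -116063/288 ≈ -403.00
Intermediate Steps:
(-186 - 217) + 1/(67 + 221) = -403 + 1/288 = -116063/288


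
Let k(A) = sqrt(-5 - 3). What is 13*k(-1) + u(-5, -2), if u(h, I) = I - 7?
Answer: -9 + 26*I*sqrt(2) ≈ -9.0 + 36.77*I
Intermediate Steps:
u(h, I) = -7 + I
k(A) = 2*I*sqrt(2) (k(A) = sqrt(-8) = 2*I*sqrt(2))
13*k(-1) + u(-5, -2) = 13*(2*I*sqrt(2)) + (-7 - 2) = 26*I*sqrt(2) - 9 = -9 + 26*I*sqrt(2)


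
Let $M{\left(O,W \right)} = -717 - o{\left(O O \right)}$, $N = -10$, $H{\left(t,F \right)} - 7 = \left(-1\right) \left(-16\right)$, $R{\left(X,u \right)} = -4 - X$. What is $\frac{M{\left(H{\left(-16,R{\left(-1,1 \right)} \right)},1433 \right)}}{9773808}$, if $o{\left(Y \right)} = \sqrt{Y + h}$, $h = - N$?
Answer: $- \frac{239}{3257936} - \frac{7 \sqrt{11}}{9773808} \approx -7.5735 \cdot 10^{-5}$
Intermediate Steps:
$H{\left(t,F \right)} = 23$ ($H{\left(t,F \right)} = 7 - -16 = 7 + 16 = 23$)
$h = 10$ ($h = \left(-1\right) \left(-10\right) = 10$)
$o{\left(Y \right)} = \sqrt{10 + Y}$ ($o{\left(Y \right)} = \sqrt{Y + 10} = \sqrt{10 + Y}$)
$M{\left(O,W \right)} = -717 - \sqrt{10 + O^{2}}$ ($M{\left(O,W \right)} = -717 - \sqrt{10 + O O} = -717 - \sqrt{10 + O^{2}}$)
$\frac{M{\left(H{\left(-16,R{\left(-1,1 \right)} \right)},1433 \right)}}{9773808} = \frac{-717 - \sqrt{10 + 23^{2}}}{9773808} = \left(-717 - \sqrt{10 + 529}\right) \frac{1}{9773808} = \left(-717 - \sqrt{539}\right) \frac{1}{9773808} = \left(-717 - 7 \sqrt{11}\right) \frac{1}{9773808} = - \frac{239}{3257936} - \frac{7 \sqrt{11}}{9773808}$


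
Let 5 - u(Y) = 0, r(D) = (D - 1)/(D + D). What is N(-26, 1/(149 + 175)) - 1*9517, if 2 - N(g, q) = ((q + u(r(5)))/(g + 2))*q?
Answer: -23972317739/2519424 ≈ -9515.0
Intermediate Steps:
r(D) = (-1 + D)/(2*D) (r(D) = (-1 + D)/((2*D)) = (-1 + D)*(1/(2*D)) = (-1 + D)/(2*D))
u(Y) = 5 (u(Y) = 5 - 1*0 = 5 + 0 = 5)
N(g, q) = 2 - q*(5 + q)/(2 + g) (N(g, q) = 2 - (q + 5)/(g + 2)*q = 2 - (5 + q)/(2 + g)*q = 2 - q*(5 + q)/(2 + g))
N(-26, 1/(149 + 175)) - 1*9517 = (4 - (1/(149 + 175))² - 5/(149 + 175) + 2*(-26))/(2 - 26) - 1*9517 = (4 - (1/324)² - 5/324 - 52)/(-24) - 9517 = -(4 - (1/324)² - 5*1/324 - 52)/24 - 9517 = -(4 - 1*1/104976 - 5/324 - 52)/24 - 9517 = -(4 - 1/104976 - 5/324 - 52)/24 - 9517 = -1/24*(-5040469/104976) - 9517 = 5040469/2519424 - 9517 = -23972317739/2519424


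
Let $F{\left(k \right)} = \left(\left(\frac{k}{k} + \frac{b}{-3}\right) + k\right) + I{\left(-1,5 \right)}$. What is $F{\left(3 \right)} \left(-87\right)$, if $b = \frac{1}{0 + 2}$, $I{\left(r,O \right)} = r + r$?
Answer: $- \frac{319}{2} \approx -159.5$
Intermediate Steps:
$I{\left(r,O \right)} = 2 r$
$b = \frac{1}{2} \approx 0.5$
$F{\left(k \right)} = - \frac{7}{6} + k$ ($F{\left(k \right)} = \left(\left(\frac{k}{k} + \frac{1}{2 \left(-3\right)}\right) + k\right) + 2 \left(-1\right) = \left(\left(1 + \frac{1}{2} \left(- \frac{1}{3}\right)\right) + k\right) - 2 = \left(\left(1 - \frac{1}{6}\right) + k\right) - 2 = \left(\frac{5}{6} + k\right) - 2 = - \frac{7}{6} + k$)
$F{\left(3 \right)} \left(-87\right) = \left(- \frac{7}{6} + 3\right) \left(-87\right) = \frac{11}{6} \left(-87\right) = - \frac{319}{2}$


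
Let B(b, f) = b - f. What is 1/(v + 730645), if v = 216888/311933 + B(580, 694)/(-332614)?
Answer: 2730349549/1994918145585568 ≈ 1.3687e-6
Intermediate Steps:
v = 1899356463/2730349549 (v = 216888/311933 + (580 - 1*694)/(-332614) = 216888*(1/311933) + (580 - 694)*(-1/332614) = 216888/311933 - 114*(-1/332614) = 216888/311933 + 3/8753 = 1899356463/2730349549 ≈ 0.69565)
1/(v + 730645) = 1/(1899356463/2730349549 + 730645) = 1/(1994918145585568/2730349549) = 2730349549/1994918145585568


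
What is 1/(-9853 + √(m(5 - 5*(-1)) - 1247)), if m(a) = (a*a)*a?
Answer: -9853/97081856 - I*√247/97081856 ≈ -0.00010149 - 1.6189e-7*I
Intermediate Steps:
m(a) = a³ (m(a) = a²*a = a³)
1/(-9853 + √(m(5 - 5*(-1)) - 1247)) = 1/(-9853 + √((5 - 5*(-1))³ - 1247)) = 1/(-9853 + √((5 + 5)³ - 1247)) = 1/(-9853 + √(10³ - 1247)) = 1/(-9853 + √(1000 - 1247)) = 1/(-9853 + √(-247)) = 1/(-9853 + I*√247)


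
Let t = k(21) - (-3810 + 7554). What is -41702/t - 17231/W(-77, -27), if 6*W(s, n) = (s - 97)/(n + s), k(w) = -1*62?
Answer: -3409616993/55187 ≈ -61783.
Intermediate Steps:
k(w) = -62
W(s, n) = (-97 + s)/(6*(n + s)) (W(s, n) = ((s - 97)/(n + s))/6 = ((-97 + s)/(n + s))/6 = (-97 + s)/(6*(n + s)))
t = -3806 (t = -62 - (-3810 + 7554) = -62 - 1*3744 = -62 - 3744 = -3806)
-41702/t - 17231/W(-77, -27) = -41702/(-3806) - 17231*6*(-27 - 77)/(-97 - 77) = -41702*(-1/3806) - 17231/((1/6)*(-174)/(-104)) = 20851/1903 - 17231/((1/6)*(-1/104)*(-174)) = 20851/1903 - 17231/29/104 = 20851/1903 - 17231*104/29 = 20851/1903 - 1792024/29 = -3409616993/55187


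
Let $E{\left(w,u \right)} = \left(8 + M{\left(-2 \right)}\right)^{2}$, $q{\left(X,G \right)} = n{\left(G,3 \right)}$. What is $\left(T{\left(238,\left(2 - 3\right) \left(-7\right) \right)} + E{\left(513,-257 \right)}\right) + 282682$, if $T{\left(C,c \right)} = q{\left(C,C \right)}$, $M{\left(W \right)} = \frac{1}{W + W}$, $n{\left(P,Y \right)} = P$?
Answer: $\frac{4527681}{16} \approx 2.8298 \cdot 10^{5}$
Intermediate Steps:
$M{\left(W \right)} = \frac{1}{2 W}$
$q{\left(X,G \right)} = G$
$E{\left(w,u \right)} = \frac{961}{16}$ ($E{\left(w,u \right)} = \left(8 + \frac{1}{2 \left(-2\right)}\right)^{2} = \left(8 + \frac{1}{2} \left(- \frac{1}{2}\right)\right)^{2} = \left(8 - \frac{1}{4}\right)^{2} = \left(\frac{31}{4}\right)^{2} = \frac{961}{16}$)
$T{\left(C,c \right)} = C$
$\left(T{\left(238,\left(2 - 3\right) \left(-7\right) \right)} + E{\left(513,-257 \right)}\right) + 282682 = \left(238 + \frac{961}{16}\right) + 282682 = \frac{4769}{16} + 282682 = \frac{4527681}{16}$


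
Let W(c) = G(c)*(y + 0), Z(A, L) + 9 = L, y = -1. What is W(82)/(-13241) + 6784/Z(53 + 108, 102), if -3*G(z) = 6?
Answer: 89826758/1231413 ≈ 72.946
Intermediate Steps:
G(z) = -2 (G(z) = -⅓*6 = -2)
Z(A, L) = -9 + L
W(c) = 2 (W(c) = -2*(-1 + 0) = -2*(-1) = 2)
W(82)/(-13241) + 6784/Z(53 + 108, 102) = 2/(-13241) + 6784/(-9 + 102) = 2*(-1/13241) + 6784/93 = -2/13241 + 6784*(1/93) = -2/13241 + 6784/93 = 89826758/1231413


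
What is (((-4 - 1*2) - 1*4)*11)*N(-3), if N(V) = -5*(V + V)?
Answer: -3300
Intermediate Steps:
N(V) = -10*V
(((-4 - 1*2) - 1*4)*11)*N(-3) = (((-4 - 1*2) - 1*4)*11)*(-10*(-3)) = (((-4 - 2) - 4)*11)*30 = ((-6 - 4)*11)*30 = -10*11*30 = -110*30 = -3300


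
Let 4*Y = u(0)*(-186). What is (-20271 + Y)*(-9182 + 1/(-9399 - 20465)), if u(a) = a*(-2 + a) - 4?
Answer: 5507532936165/29864 ≈ 1.8442e+8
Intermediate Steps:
u(a) = -4 + a*(-2 + a)
Y = 186 (Y = ((-4 + 0² - 2*0)*(-186))/4 = ((-4 + 0 + 0)*(-186))/4 = (-4*(-186))/4 = (¼)*744 = 186)
(-20271 + Y)*(-9182 + 1/(-9399 - 20465)) = (-20271 + 186)*(-9182 + 1/(-9399 - 20465)) = -20085*(-9182 + 1/(-29864)) = -20085*(-9182 - 1/29864) = -20085*(-274211249/29864) = 5507532936165/29864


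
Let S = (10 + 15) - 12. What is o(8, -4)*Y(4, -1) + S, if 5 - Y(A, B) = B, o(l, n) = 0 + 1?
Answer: 19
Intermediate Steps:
o(l, n) = 1
Y(A, B) = 5 - B
S = 13 (S = 25 - 12 = 13)
o(8, -4)*Y(4, -1) + S = 1*(5 - 1*(-1)) + 13 = 1*(5 + 1) + 13 = 1*6 + 13 = 6 + 13 = 19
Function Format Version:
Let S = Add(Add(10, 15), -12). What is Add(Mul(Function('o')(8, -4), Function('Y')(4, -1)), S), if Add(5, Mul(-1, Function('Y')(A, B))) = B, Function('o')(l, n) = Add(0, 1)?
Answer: 19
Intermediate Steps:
Function('o')(l, n) = 1
Function('Y')(A, B) = Add(5, Mul(-1, B))
S = 13 (S = Add(25, -12) = 13)
Add(Mul(Function('o')(8, -4), Function('Y')(4, -1)), S) = Add(Mul(1, Add(5, Mul(-1, -1))), 13) = Add(Mul(1, Add(5, 1)), 13) = Add(Mul(1, 6), 13) = Add(6, 13) = 19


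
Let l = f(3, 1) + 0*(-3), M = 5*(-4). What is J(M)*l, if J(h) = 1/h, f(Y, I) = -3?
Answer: 3/20 ≈ 0.15000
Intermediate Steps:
M = -20
l = -3 (l = -3 + 0*(-3) = -3 + 0 = -3)
J(M)*l = -3/(-20) = -1/20*(-3) = 3/20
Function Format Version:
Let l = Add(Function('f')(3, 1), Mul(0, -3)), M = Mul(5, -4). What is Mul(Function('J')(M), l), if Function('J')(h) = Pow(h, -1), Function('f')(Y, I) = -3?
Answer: Rational(3, 20) ≈ 0.15000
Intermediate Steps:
M = -20
l = -3 (l = Add(-3, Mul(0, -3)) = Add(-3, 0) = -3)
Mul(Function('J')(M), l) = Mul(Pow(-20, -1), -3) = Mul(Rational(-1, 20), -3) = Rational(3, 20)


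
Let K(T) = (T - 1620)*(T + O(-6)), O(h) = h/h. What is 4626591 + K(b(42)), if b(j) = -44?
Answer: 4698143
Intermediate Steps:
O(h) = 1
K(T) = (1 + T)*(-1620 + T) (K(T) = (T - 1620)*(T + 1) = (-1620 + T)*(1 + T) = (1 + T)*(-1620 + T))
4626591 + K(b(42)) = 4626591 + (-1620 + (-44)² - 1619*(-44)) = 4626591 + (-1620 + 1936 + 71236) = 4626591 + 71552 = 4698143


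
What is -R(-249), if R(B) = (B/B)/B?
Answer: 1/249 ≈ 0.0040161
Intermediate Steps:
R(B) = 1/B
-R(-249) = -1/(-249) = -1*(-1/249) = 1/249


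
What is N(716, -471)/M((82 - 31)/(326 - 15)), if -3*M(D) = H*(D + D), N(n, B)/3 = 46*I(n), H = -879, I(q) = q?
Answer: 5121548/4981 ≈ 1028.2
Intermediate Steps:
N(n, B) = 138*n (N(n, B) = 3*(46*n) = 138*n)
M(D) = 586*D (M(D) = -(-293)*(D + D) = -(-293)*2*D = -(-586)*D = 586*D)
N(716, -471)/M((82 - 31)/(326 - 15)) = (138*716)/((586*((82 - 31)/(326 - 15)))) = 98808/((586*(51/311))) = 98808/(29886/311) = 98808*(311/29886) = 5121548/4981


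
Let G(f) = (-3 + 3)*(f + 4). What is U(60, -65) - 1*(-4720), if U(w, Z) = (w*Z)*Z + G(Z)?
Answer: 258220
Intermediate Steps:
G(f) = 0 (G(f) = 0*(4 + f) = 0)
U(w, Z) = w*Z² (U(w, Z) = (w*Z)*Z + 0 = (Z*w)*Z + 0 = w*Z² + 0 = w*Z²)
U(60, -65) - 1*(-4720) = 60*(-65)² - 1*(-4720) = 60*4225 + 4720 = 253500 + 4720 = 258220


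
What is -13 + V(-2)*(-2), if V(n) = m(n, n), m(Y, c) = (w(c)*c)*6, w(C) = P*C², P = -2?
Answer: -205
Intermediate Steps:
w(C) = -2*C²
m(Y, c) = -12*c³ (m(Y, c) = ((-2*c²)*c)*6 = -2*c³*6 = -12*c³)
V(n) = -12*n³
-13 + V(-2)*(-2) = -13 - 12*(-2)³*(-2) = -13 - 12*(-8)*(-2) = -13 + 96*(-2) = -13 - 192 = -205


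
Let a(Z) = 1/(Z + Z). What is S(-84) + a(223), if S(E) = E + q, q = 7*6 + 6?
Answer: -16055/446 ≈ -35.998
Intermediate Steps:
q = 48 (q = 42 + 6 = 48)
S(E) = 48 + E (S(E) = E + 48 = 48 + E)
a(Z) = 1/(2*Z)
S(-84) + a(223) = (48 - 84) + (½)/223 = -36 + (½)*(1/223) = -36 + 1/446 = -16055/446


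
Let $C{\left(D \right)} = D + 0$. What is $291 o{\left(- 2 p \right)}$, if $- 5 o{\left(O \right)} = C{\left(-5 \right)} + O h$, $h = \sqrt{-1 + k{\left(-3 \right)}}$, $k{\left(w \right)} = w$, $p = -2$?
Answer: $291 - \frac{2328 i}{5} \approx 291.0 - 465.6 i$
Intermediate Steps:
$h = 2 i$ ($h = \sqrt{-1 - 3} = \sqrt{-4} = 2 i \approx 2.0 i$)
$C{\left(D \right)} = D$
$o{\left(O \right)} = 1 - \frac{2 i O}{5}$ ($o{\left(O \right)} = - \frac{-5 + O 2 i}{5} = - \frac{-5 + 2 i O}{5} = 1 - \frac{2 i O}{5}$)
$291 o{\left(- 2 p \right)} = 291 \left(1 - \frac{2 i \left(\left(-2\right) \left(-2\right)\right)}{5}\right) = 291 \left(1 - \frac{2}{5} i 4\right) = 291 \left(1 - \frac{8 i}{5}\right) = 291 - \frac{2328 i}{5}$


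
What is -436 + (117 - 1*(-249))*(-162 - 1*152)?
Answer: -115360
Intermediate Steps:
-436 + (117 - 1*(-249))*(-162 - 1*152) = -436 + (117 + 249)*(-162 - 152) = -436 + 366*(-314) = -436 - 114924 = -115360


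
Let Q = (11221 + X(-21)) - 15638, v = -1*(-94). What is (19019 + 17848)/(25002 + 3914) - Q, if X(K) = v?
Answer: 125040735/28916 ≈ 4324.3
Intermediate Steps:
v = 94
X(K) = 94
Q = -4323 (Q = (11221 + 94) - 15638 = 11315 - 15638 = -4323)
(19019 + 17848)/(25002 + 3914) - Q = (19019 + 17848)/(25002 + 3914) - 1*(-4323) = 36867/28916 + 4323 = 125040735/28916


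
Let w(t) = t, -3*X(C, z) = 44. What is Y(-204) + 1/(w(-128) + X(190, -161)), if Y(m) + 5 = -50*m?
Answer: 4363457/428 ≈ 10195.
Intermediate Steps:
X(C, z) = -44/3 (X(C, z) = -1/3*44 = -44/3)
Y(m) = -5 - 50*m
Y(-204) + 1/(w(-128) + X(190, -161)) = (-5 - 50*(-204)) + 1/(-128 - 44/3) = (-5 + 10200) + 1/(-428/3) = 10195 - 3/428 = 4363457/428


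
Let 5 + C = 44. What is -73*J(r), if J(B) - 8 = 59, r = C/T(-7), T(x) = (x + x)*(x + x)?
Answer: -4891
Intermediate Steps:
C = 39 (C = -5 + 44 = 39)
T(x) = 4*x**2 (T(x) = (2*x)*(2*x) = 4*x**2)
r = 39/196 (r = 39/((4*(-7)**2)) = 39/((4*49)) = 39/196 ≈ 0.19898)
J(B) = 67 (J(B) = 8 + 59 = 67)
-73*J(r) = -73*67 = -4891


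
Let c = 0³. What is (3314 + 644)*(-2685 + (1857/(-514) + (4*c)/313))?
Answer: -2734873113/257 ≈ -1.0642e+7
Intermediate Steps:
c = 0
(3314 + 644)*(-2685 + (1857/(-514) + (4*c)/313)) = (3314 + 644)*(-2685 + (1857/(-514) + (4*0)/313)) = 3958*(-2685 + (1857*(-1/514) + 0*(1/313))) = 3958*(-2685 + (-1857/514 + 0)) = 3958*(-2685 - 1857/514) = 3958*(-1381947/514) = -2734873113/257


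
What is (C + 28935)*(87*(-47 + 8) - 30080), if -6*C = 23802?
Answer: -835753864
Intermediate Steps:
C = -3967 (C = -1/6*23802 = -3967)
(C + 28935)*(87*(-47 + 8) - 30080) = (-3967 + 28935)*(87*(-47 + 8) - 30080) = 24968*(87*(-39) - 30080) = 24968*(-3393 - 30080) = 24968*(-33473) = -835753864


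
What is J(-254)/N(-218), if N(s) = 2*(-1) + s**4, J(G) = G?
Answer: -127/1129265287 ≈ -1.1246e-7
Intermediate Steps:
N(s) = -2 + s**4
J(-254)/N(-218) = -254/(-2 + (-218)**4) = -254/(-2 + 2258530576) = -254/2258530574 = -254*1/2258530574 = -127/1129265287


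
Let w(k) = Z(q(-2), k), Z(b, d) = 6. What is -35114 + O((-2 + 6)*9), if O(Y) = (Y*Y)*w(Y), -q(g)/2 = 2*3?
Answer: -27338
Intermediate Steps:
q(g) = -12 (q(g) = -4*3 = -2*6 = -12)
w(k) = 6
O(Y) = 6*Y² (O(Y) = (Y*Y)*6 = Y²*6 = 6*Y²)
-35114 + O((-2 + 6)*9) = -35114 + 6*((-2 + 6)*9)² = -35114 + 6*(4*9)² = -35114 + 6*36² = -35114 + 6*1296 = -35114 + 7776 = -27338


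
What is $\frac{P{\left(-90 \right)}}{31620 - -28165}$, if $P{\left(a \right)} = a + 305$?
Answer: $\frac{43}{11957} \approx 0.0035962$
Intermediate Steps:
$P{\left(a \right)} = 305 + a$
$\frac{P{\left(-90 \right)}}{31620 - -28165} = \frac{305 - 90}{31620 - -28165} = \frac{215}{31620 + 28165} = \frac{215}{59785} = 215 \cdot \frac{1}{59785} = \frac{43}{11957}$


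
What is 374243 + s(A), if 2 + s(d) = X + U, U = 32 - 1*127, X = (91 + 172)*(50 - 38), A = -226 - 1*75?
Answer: 377302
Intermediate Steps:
A = -301 (A = -226 - 75 = -301)
X = 3156 (X = 263*12 = 3156)
U = -95 (U = 32 - 127 = -95)
s(d) = 3059 (s(d) = -2 + (3156 - 95) = -2 + 3061 = 3059)
374243 + s(A) = 374243 + 3059 = 377302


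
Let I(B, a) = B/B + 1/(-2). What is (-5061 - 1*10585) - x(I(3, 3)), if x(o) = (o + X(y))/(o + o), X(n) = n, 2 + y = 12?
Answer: -31313/2 ≈ -15657.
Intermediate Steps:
y = 10 (y = -2 + 12 = 10)
I(B, a) = ½ (I(B, a) = 1 + 1*(-½) = 1 - ½ = ½)
x(o) = (10 + o)/(2*o) (x(o) = (o + 10)/(o + o) = (10 + o)/((2*o)) = (10 + o)*(1/(2*o)) = (10 + o)/(2*o))
(-5061 - 1*10585) - x(I(3, 3)) = (-5061 - 1*10585) - (10 + ½)/(2*½) = (-5061 - 10585) - 2*21/(2*2) = -15646 - 1*21/2 = -15646 - 21/2 = -31313/2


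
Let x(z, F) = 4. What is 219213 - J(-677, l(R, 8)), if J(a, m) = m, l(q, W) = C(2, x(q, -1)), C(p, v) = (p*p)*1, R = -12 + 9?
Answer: 219209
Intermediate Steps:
R = -3
C(p, v) = p² (C(p, v) = p²*1 = p²)
l(q, W) = 4 (l(q, W) = 2² = 4)
219213 - J(-677, l(R, 8)) = 219213 - 1*4 = 219213 - 4 = 219209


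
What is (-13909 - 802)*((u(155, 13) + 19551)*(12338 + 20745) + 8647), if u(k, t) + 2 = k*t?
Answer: -10494981262349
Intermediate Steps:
u(k, t) = -2 + k*t
(-13909 - 802)*((u(155, 13) + 19551)*(12338 + 20745) + 8647) = (-13909 - 802)*(((-2 + 155*13) + 19551)*(12338 + 20745) + 8647) = -14711*(((-2 + 2015) + 19551)*33083 + 8647) = -14711*((2013 + 19551)*33083 + 8647) = -14711*(21564*33083 + 8647) = -14711*(713401812 + 8647) = -14711*713410459 = -10494981262349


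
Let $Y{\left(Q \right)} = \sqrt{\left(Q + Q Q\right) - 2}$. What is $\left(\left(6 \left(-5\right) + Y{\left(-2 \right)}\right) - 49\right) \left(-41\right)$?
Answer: $3239$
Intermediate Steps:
$Y{\left(Q \right)} = \sqrt{-2 + Q + Q^{2}}$ ($Y{\left(Q \right)} = \sqrt{\left(Q + Q^{2}\right) - 2} = \sqrt{-2 + Q + Q^{2}}$)
$\left(\left(6 \left(-5\right) + Y{\left(-2 \right)}\right) - 49\right) \left(-41\right) = \left(\left(6 \left(-5\right) + \sqrt{-2 - 2 + \left(-2\right)^{2}}\right) - 49\right) \left(-41\right) = \left(\left(-30 + \sqrt{-2 - 2 + 4}\right) - 49\right) \left(-41\right) = \left(\left(-30 + \sqrt{0}\right) - 49\right) \left(-41\right) = \left(\left(-30 + 0\right) - 49\right) \left(-41\right) = \left(-30 - 49\right) \left(-41\right) = \left(-79\right) \left(-41\right) = 3239$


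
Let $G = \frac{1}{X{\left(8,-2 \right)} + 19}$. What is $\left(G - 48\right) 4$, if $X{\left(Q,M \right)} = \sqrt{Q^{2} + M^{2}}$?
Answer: $- \frac{56180}{293} - \frac{8 \sqrt{17}}{293} \approx -191.85$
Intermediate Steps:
$X{\left(Q,M \right)} = \sqrt{M^{2} + Q^{2}}$
$G = \frac{1}{19 + 2 \sqrt{17}}$ ($G = \frac{1}{\sqrt{\left(-2\right)^{2} + 8^{2}} + 19} = \frac{1}{\sqrt{4 + 64} + 19} = \frac{1}{\sqrt{68} + 19} = \frac{1}{2 \sqrt{17} + 19} = \frac{1}{19 + 2 \sqrt{17}} \approx 0.036702$)
$\left(G - 48\right) 4 = \left(\left(\frac{19}{293} - \frac{2 \sqrt{17}}{293}\right) - 48\right) 4 = \left(- \frac{14045}{293} - \frac{2 \sqrt{17}}{293}\right) 4 = - \frac{56180}{293} - \frac{8 \sqrt{17}}{293}$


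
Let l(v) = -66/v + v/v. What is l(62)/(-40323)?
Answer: 2/1250013 ≈ 1.6000e-6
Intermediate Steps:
l(v) = 1 - 66/v (l(v) = -66/v + 1 = 1 - 66/v)
l(62)/(-40323) = ((-66 + 62)/62)/(-40323) = ((1/62)*(-4))*(-1/40323) = -2/31*(-1/40323) = 2/1250013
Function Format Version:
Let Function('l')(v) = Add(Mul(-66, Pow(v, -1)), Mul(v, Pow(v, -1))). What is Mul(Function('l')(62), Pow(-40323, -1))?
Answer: Rational(2, 1250013) ≈ 1.6000e-6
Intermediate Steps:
Function('l')(v) = Add(1, Mul(-66, Pow(v, -1))) (Function('l')(v) = Add(Mul(-66, Pow(v, -1)), 1) = Add(1, Mul(-66, Pow(v, -1))))
Mul(Function('l')(62), Pow(-40323, -1)) = Mul(Mul(Pow(62, -1), Add(-66, 62)), Pow(-40323, -1)) = Mul(Mul(Rational(1, 62), -4), Rational(-1, 40323)) = Mul(Rational(-2, 31), Rational(-1, 40323)) = Rational(2, 1250013)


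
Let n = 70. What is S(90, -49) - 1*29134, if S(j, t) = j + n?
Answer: -28974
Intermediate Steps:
S(j, t) = 70 + j (S(j, t) = j + 70 = 70 + j)
S(90, -49) - 1*29134 = (70 + 90) - 1*29134 = 160 - 29134 = -28974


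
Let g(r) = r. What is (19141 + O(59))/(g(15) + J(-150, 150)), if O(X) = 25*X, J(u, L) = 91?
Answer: 10308/53 ≈ 194.49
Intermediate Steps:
(19141 + O(59))/(g(15) + J(-150, 150)) = (19141 + 25*59)/(15 + 91) = (19141 + 1475)/106 = 20616*(1/106) = 10308/53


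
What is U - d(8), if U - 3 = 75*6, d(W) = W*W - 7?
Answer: 396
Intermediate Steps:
d(W) = -7 + W**2 (d(W) = W**2 - 7 = -7 + W**2)
U = 453 (U = 3 + 75*6 = 3 + 450 = 453)
U - d(8) = 453 - (-7 + 8**2) = 453 - (-7 + 64) = 453 - 1*57 = 453 - 57 = 396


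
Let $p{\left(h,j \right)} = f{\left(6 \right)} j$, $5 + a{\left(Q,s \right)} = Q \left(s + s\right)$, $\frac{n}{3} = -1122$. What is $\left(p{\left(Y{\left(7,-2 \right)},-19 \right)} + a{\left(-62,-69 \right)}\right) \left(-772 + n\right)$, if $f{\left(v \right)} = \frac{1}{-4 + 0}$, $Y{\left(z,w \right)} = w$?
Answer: $- \frac{70807387}{2} \approx -3.5404 \cdot 10^{7}$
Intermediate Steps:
$n = -3366$ ($n = 3 \left(-1122\right) = -3366$)
$f{\left(v \right)} = - \frac{1}{4}$ ($f{\left(v \right)} = \frac{1}{-4} = - \frac{1}{4}$)
$a{\left(Q,s \right)} = -5 + 2 Q s$ ($a{\left(Q,s \right)} = -5 + Q \left(s + s\right) = -5 + Q 2 s = -5 + 2 Q s$)
$p{\left(h,j \right)} = - \frac{j}{4}$
$\left(p{\left(Y{\left(7,-2 \right)},-19 \right)} + a{\left(-62,-69 \right)}\right) \left(-772 + n\right) = \left(\left(- \frac{1}{4}\right) \left(-19\right) - \left(5 + 124 \left(-69\right)\right)\right) \left(-772 - 3366\right) = \left(\frac{19}{4} + \left(-5 + 8556\right)\right) \left(-4138\right) = \left(\frac{19}{4} + 8551\right) \left(-4138\right) = \frac{34223}{4} \left(-4138\right) = - \frac{70807387}{2}$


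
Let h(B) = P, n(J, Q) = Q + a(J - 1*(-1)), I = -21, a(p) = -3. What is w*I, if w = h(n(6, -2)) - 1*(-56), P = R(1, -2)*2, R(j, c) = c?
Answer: -1092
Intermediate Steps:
P = -4 (P = -2*2 = -4)
n(J, Q) = -3 + Q (n(J, Q) = Q - 3 = -3 + Q)
h(B) = -4
w = 52 (w = -4 - 1*(-56) = -4 + 56 = 52)
w*I = 52*(-21) = -1092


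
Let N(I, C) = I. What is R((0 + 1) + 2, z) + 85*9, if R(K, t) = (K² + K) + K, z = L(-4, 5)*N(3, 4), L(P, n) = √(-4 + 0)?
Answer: 780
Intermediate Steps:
L(P, n) = 2*I (L(P, n) = √(-4) = 2*I)
z = 6*I (z = (2*I)*3 = 6*I ≈ 6.0*I)
R(K, t) = K² + 2*K (R(K, t) = (K + K²) + K = K² + 2*K)
R((0 + 1) + 2, z) + 85*9 = ((0 + 1) + 2)*(2 + ((0 + 1) + 2)) + 85*9 = (1 + 2)*(2 + (1 + 2)) + 765 = 3*(2 + 3) + 765 = 3*5 + 765 = 15 + 765 = 780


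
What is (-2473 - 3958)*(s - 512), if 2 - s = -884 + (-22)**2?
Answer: 707410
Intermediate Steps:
s = 402 (s = 2 - (-884 + (-22)**2) = 2 - (-884 + 484) = 2 - 1*(-400) = 2 + 400 = 402)
(-2473 - 3958)*(s - 512) = (-2473 - 3958)*(402 - 512) = -6431*(-110) = 707410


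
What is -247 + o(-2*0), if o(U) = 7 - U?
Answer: -240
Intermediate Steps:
-247 + o(-2*0) = -247 + (7 - (-2)*0) = -247 + (7 - 1*0) = -247 + (7 + 0) = -247 + 7 = -240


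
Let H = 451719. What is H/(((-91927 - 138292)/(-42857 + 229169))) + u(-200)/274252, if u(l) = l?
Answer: -524573459200874/1434955027 ≈ -3.6557e+5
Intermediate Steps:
H/(((-91927 - 138292)/(-42857 + 229169))) + u(-200)/274252 = 451719/(((-91927 - 138292)/(-42857 + 229169))) - 200/274252 = 451719/((-230219/186312)) - 200*1/274252 = 451719/((-230219*1/186312)) - 50/68563 = 451719/(-230219/186312) - 50/68563 = 451719*(-186312/230219) - 50/68563 = -84160670328/230219 - 50/68563 = -524573459200874/1434955027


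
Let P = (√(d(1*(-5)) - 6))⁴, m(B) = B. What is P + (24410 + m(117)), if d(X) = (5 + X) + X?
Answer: 24648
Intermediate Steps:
d(X) = 5 + 2*X
P = 121 (P = (√((5 + 2*(1*(-5))) - 6))⁴ = (√((5 + 2*(-5)) - 6))⁴ = (√((5 - 10) - 6))⁴ = (√(-5 - 6))⁴ = (√(-11))⁴ = (I*√11)⁴ = 121)
P + (24410 + m(117)) = 121 + (24410 + 117) = 121 + 24527 = 24648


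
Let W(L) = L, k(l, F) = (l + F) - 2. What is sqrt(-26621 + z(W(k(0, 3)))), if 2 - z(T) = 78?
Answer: I*sqrt(26697) ≈ 163.39*I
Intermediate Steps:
k(l, F) = -2 + F + l (k(l, F) = (F + l) - 2 = -2 + F + l)
z(T) = -76 (z(T) = 2 - 1*78 = 2 - 78 = -76)
sqrt(-26621 + z(W(k(0, 3)))) = sqrt(-26621 - 76) = sqrt(-26697) = I*sqrt(26697)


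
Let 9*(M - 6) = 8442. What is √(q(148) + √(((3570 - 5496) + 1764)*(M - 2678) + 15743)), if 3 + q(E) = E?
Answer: √(145 + √296651) ≈ 26.261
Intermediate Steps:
M = 944 (M = 6 + (⅑)*8442 = 6 + 938 = 944)
q(E) = -3 + E
√(q(148) + √(((3570 - 5496) + 1764)*(M - 2678) + 15743)) = √((-3 + 148) + √(((3570 - 5496) + 1764)*(944 - 2678) + 15743)) = √(145 + √((-1926 + 1764)*(-1734) + 15743)) = √(145 + √(-162*(-1734) + 15743)) = √(145 + √(280908 + 15743)) = √(145 + √296651)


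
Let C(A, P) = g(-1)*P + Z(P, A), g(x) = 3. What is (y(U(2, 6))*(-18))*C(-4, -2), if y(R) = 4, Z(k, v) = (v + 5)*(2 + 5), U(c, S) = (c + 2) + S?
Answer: -72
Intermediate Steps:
U(c, S) = 2 + S + c (U(c, S) = (2 + c) + S = 2 + S + c)
Z(k, v) = 35 + 7*v (Z(k, v) = (5 + v)*7 = 35 + 7*v)
C(A, P) = 35 + 3*P + 7*A (C(A, P) = 3*P + (35 + 7*A) = 35 + 3*P + 7*A)
(y(U(2, 6))*(-18))*C(-4, -2) = (4*(-18))*(35 + 3*(-2) + 7*(-4)) = -72*(35 - 6 - 28) = -72*1 = -72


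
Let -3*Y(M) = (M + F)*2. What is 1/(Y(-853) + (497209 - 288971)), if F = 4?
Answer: 1/208804 ≈ 4.7892e-6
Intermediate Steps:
Y(M) = -8/3 - 2*M/3 (Y(M) = -(M + 4)*2/3 = -(4 + M)*2/3 = -(8 + 2*M)/3 = -8/3 - 2*M/3)
1/(Y(-853) + (497209 - 288971)) = 1/((-8/3 - 2/3*(-853)) + (497209 - 288971)) = 1/((-8/3 + 1706/3) + 208238) = 1/(566 + 208238) = 1/208804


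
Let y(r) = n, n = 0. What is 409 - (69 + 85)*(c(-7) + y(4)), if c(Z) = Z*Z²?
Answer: 53231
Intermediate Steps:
c(Z) = Z³
y(r) = 0
409 - (69 + 85)*(c(-7) + y(4)) = 409 - (69 + 85)*((-7)³ + 0) = 409 - 154*(-343 + 0) = 409 - 154*(-343) = 409 - 1*(-52822) = 409 + 52822 = 53231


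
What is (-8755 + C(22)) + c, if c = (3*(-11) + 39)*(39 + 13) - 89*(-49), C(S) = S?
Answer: -4060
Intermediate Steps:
c = 4673 (c = (-33 + 39)*52 + 4361 = 6*52 + 4361 = 312 + 4361 = 4673)
(-8755 + C(22)) + c = (-8755 + 22) + 4673 = -8733 + 4673 = -4060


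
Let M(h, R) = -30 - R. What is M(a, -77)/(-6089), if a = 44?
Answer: -47/6089 ≈ -0.0077188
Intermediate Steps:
M(a, -77)/(-6089) = (-30 - 1*(-77))/(-6089) = (-30 + 77)*(-1/6089) = 47*(-1/6089) = -47/6089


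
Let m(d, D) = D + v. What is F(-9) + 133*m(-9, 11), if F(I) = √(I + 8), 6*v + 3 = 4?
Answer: 8911/6 + I ≈ 1485.2 + 1.0*I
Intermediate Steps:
v = ⅙ (v = -½ + (⅙)*4 = -½ + ⅔ = ⅙ ≈ 0.16667)
m(d, D) = ⅙ + D (m(d, D) = D + ⅙ = ⅙ + D)
F(I) = √(8 + I)
F(-9) + 133*m(-9, 11) = √(8 - 9) + 133*(⅙ + 11) = √(-1) + 133*(67/6) = I + 8911/6 = 8911/6 + I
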